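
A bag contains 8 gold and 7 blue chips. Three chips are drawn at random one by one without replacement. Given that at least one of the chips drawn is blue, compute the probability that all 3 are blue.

5/57

P(all 3 blue) = C(7,3)/C(15,3) = 1/13; P(at least one blue) = 1 − C(8,3)/C(15,3) = 57/65.
Since 'all 3 blue' ⊆ 'at least one blue', P(all 3 | at least one) = 1/13 / 57/65 = 5/57 ≈ 0.0877.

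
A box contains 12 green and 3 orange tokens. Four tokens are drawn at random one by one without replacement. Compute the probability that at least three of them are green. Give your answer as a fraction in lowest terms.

Sum the hypergeometric tail for j = 3,…,4 green tokens.
Favorable = C(12,3)·C(3,1) + C(12,4)·C(3,0) = 1155; total = C(15,4) = 1365.
P = 1155/1365 = 11/13 ≈ 0.8462.

11/13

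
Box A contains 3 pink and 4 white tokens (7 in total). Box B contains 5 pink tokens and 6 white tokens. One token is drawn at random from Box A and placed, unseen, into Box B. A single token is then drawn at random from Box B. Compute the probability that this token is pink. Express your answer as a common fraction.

19/42

Condition on how many of the transferred tokens are pink (from Box A: 3 pink of 7; then Box B has 12 total).
  0 pink: C(3,0)C(4,1)/C(7,1) = 4/7; then P = 5/12
  1 pink: C(3,1)C(4,0)/C(7,1) = 3/7; then P = 6/12
P(pink from Box B) = 19/42 ≈ 0.4524.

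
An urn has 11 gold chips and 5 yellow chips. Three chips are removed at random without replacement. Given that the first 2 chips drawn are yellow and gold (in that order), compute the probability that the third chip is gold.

5/7

After removing 1 gold, 1 yellow, the urn has 10 gold out of 14 remaining.
P(third is gold | given) = 10/14 = 5/7 ≈ 0.7143.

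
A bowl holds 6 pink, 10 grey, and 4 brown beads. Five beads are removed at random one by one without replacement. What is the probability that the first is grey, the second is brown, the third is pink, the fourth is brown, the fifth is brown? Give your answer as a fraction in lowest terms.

Multiply the conditional probability of each draw in order, without replacement, so each draw removes one from its color and from the total.
P = (10/20) · (4/19) · (6/18) · (3/17) · (2/16) = 1/1292 ≈ 0.0008.

1/1292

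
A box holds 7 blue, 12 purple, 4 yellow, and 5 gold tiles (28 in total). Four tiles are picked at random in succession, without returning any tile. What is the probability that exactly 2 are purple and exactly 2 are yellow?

Unordered draws without replacement: count favorable combinations over C(28,4).
Favorable = C(7,0) · C(12,2) · C(4,2) · C(5,0) = 396; total = C(28,4) = 20475.
P = 396/20475 = 44/2275 ≈ 0.0193.

44/2275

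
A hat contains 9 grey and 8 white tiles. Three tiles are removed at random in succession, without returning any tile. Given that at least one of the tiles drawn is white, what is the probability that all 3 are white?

P(all 3 white) = C(8,3)/C(17,3) = 7/85; P(at least one white) = 1 − C(9,3)/C(17,3) = 149/170.
Since 'all 3 white' ⊆ 'at least one white', P(all 3 | at least one) = 7/85 / 149/170 = 14/149 ≈ 0.0940.

14/149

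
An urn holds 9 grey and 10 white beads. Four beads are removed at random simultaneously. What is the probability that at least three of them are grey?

161/646

Sum the hypergeometric tail for j = 3,…,4 grey beads.
Favorable = C(9,3)·C(10,1) + C(9,4)·C(10,0) = 966; total = C(19,4) = 3876.
P = 966/3876 = 161/646 ≈ 0.2492.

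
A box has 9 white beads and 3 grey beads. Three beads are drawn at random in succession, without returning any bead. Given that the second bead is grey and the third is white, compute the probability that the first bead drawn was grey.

1/5

P(first=grey and the second bead is grey and the third is white) = (3/12)·(2/11)·(9/10) = 9/220.
P(E) = Σ over first color = 9/55 + 9/220 = 9/44.
By Bayes, P(first=grey | E) = 9/220 / 9/44 = 1/5 ≈ 0.2000.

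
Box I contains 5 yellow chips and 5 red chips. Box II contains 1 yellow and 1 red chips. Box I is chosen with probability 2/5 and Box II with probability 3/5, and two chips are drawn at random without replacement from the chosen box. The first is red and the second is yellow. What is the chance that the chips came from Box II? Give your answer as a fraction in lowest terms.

27/37

P(E | Box I) = 5/18; P(E | Box II) = 1/2.
P(E) = 2/5·5/18 + 3/5·1/2 = 37/90.
By Bayes' rule, P(Box II | E) = 3/10 / 37/90 = 27/37 ≈ 0.7297.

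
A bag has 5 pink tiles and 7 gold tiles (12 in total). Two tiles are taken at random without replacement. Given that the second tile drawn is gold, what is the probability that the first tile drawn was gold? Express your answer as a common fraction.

6/11

P(first=gold and the second tile drawn is gold) = (7/12)·(6/11) = 7/22.
P(the second tile drawn is gold) = Σ over first color = 35/132 + 7/22 = 7/12.
By Bayes, P(first=gold | the second tile drawn is gold) = 7/22 / 7/12 = 6/11 ≈ 0.5455.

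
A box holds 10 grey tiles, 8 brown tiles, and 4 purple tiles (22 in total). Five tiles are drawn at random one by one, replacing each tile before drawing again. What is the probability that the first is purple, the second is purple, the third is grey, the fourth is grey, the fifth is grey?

Multiply the conditional probability of each draw in order, with replacement (the composition resets each draw).
P = (4/22) · (4/22) · (10/22) · (10/22) · (10/22) = 500/161051 ≈ 0.0031.

500/161051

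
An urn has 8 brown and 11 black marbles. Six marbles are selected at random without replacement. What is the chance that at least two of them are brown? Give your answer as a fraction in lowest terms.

Sum the hypergeometric tail for j = 2,…,6 brown marbles.
Favorable = C(8,2)·C(11,4) + C(8,3)·C(11,3) + C(8,4)·C(11,2) + C(8,5)·C(11,1) + C(8,6)·C(11,0) = 22974; total = C(19,6) = 27132.
P = 22974/27132 = 547/646 ≈ 0.8467.

547/646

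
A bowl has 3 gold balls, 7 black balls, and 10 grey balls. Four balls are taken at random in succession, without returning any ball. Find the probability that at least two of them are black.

112/255

Sum the hypergeometric tail for j = 2,…,4 black balls.
Favorable = C(7,2)·C(13,2) + C(7,3)·C(13,1) + C(7,4)·C(13,0) = 2128; total = C(20,4) = 4845.
P = 2128/4845 = 112/255 ≈ 0.4392.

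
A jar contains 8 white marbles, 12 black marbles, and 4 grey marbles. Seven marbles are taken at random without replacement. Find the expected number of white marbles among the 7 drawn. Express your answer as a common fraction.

By linearity of expectation, E[X] = Σ P(draw i is white); by symmetry each draw (even without replacement) has P(white) = 8/24.
E[X] = 7 · 8/24 = 7/3 ≈ 2.3333.

7/3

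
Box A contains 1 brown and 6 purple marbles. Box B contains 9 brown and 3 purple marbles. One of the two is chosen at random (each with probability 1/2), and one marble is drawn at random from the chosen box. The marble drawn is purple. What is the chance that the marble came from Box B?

P(purple | Box A) = 6/7; P(purple | Box B) = 1/4.
P(purple) = 1/2·6/7 + 1/2·1/4 = 31/56.
By Bayes' rule, P(Box B | purple) = 1/8 / 31/56 = 7/31 ≈ 0.2258.

7/31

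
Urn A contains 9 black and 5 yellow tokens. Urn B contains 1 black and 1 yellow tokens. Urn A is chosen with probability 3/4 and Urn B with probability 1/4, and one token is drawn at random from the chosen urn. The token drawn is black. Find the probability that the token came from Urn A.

P(black | Urn A) = 9/14; P(black | Urn B) = 1/2.
P(black) = 3/4·9/14 + 1/4·1/2 = 17/28.
By Bayes' rule, P(Urn A | black) = 27/56 / 17/28 = 27/34 ≈ 0.7941.

27/34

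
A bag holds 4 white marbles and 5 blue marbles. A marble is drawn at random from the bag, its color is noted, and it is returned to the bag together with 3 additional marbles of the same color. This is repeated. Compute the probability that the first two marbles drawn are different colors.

Either blue then white, or white then blue; after the first draw the total is 12.
P = (5/9)·(4/12) + (4/9)·(5/12) = 10/27 ≈ 0.3704.

10/27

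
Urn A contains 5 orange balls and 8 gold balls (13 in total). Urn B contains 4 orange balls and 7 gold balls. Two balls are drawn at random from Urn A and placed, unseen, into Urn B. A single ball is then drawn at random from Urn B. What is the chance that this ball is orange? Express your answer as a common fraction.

62/169

Condition on how many of the transferred balls are orange (from Urn A: 5 orange of 13; then Urn B has 13 total).
  0 orange: C(5,0)C(8,2)/C(13,2) = 14/39; then P = 4/13
  1 orange: C(5,1)C(8,1)/C(13,2) = 20/39; then P = 5/13
  2 orange: C(5,2)C(8,0)/C(13,2) = 5/39; then P = 6/13
P(orange from Urn B) = 62/169 ≈ 0.3669.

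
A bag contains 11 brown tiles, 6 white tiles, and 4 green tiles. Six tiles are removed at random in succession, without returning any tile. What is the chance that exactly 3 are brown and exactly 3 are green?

Unordered draws without replacement: count favorable combinations over C(21,6).
Favorable = C(11,3) · C(6,0) · C(4,3) = 660; total = C(21,6) = 54264.
P = 660/54264 = 55/4522 ≈ 0.0122.

55/4522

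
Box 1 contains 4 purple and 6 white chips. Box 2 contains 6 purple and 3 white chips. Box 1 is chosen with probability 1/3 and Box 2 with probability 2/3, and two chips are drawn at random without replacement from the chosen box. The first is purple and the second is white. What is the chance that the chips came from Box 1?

P(E | Box 1) = 4/15; P(E | Box 2) = 1/4.
P(E) = 1/3·4/15 + 2/3·1/4 = 23/90.
By Bayes' rule, P(Box 1 | E) = 4/45 / 23/90 = 8/23 ≈ 0.3478.

8/23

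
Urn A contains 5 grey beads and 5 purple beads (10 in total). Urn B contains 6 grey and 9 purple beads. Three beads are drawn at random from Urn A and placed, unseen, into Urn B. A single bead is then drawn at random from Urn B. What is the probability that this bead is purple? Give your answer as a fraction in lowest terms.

7/12

Condition on how many of the transferred beads are purple (from Urn A: 5 purple of 10; then Urn B has 18 total).
  0 purple: C(5,0)C(5,3)/C(10,3) = 1/12; then P = 9/18
  1 purple: C(5,1)C(5,2)/C(10,3) = 5/12; then P = 10/18
  2 purple: C(5,2)C(5,1)/C(10,3) = 5/12; then P = 11/18
  3 purple: C(5,3)C(5,0)/C(10,3) = 1/12; then P = 12/18
P(purple from Urn B) = 7/12 ≈ 0.5833.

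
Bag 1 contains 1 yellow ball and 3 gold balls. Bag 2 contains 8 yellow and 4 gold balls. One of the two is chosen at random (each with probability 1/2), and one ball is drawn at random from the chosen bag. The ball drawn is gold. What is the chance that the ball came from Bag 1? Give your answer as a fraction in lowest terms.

P(gold | Bag 1) = 3/4; P(gold | Bag 2) = 1/3.
P(gold) = 1/2·3/4 + 1/2·1/3 = 13/24.
By Bayes' rule, P(Bag 1 | gold) = 3/8 / 13/24 = 9/13 ≈ 0.6923.

9/13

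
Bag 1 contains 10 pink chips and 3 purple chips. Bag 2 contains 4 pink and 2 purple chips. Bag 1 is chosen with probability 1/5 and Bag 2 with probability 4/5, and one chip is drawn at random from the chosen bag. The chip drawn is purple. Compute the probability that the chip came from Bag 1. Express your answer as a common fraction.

9/61

P(purple | Bag 1) = 3/13; P(purple | Bag 2) = 1/3.
P(purple) = 1/5·3/13 + 4/5·1/3 = 61/195.
By Bayes' rule, P(Bag 1 | purple) = 3/65 / 61/195 = 9/61 ≈ 0.1475.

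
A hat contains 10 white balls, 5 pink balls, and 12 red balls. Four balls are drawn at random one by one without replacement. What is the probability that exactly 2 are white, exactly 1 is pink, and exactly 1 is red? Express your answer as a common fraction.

2/13

Unordered draws without replacement: count favorable combinations over C(27,4).
Favorable = C(10,2) · C(5,1) · C(12,1) = 2700; total = C(27,4) = 17550.
P = 2700/17550 = 2/13 ≈ 0.1538.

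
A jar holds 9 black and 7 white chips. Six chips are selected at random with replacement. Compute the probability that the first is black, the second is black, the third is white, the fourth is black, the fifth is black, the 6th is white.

321489/16777216

Multiply the conditional probability of each draw in order, with replacement (the composition resets each draw).
P = (9/16) · (9/16) · (7/16) · (9/16) · (9/16) · (7/16) = 321489/16777216 ≈ 0.0192.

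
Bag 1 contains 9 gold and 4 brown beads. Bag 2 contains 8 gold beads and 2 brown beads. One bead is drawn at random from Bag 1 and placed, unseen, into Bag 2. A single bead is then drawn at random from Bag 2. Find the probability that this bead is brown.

Condition on how many of the transferred beads are brown (from Bag 1: 4 brown of 13; then Bag 2 has 11 total).
  0 brown: C(4,0)C(9,1)/C(13,1) = 9/13; then P = 2/11
  1 brown: C(4,1)C(9,0)/C(13,1) = 4/13; then P = 3/11
P(brown from Bag 2) = 30/143 ≈ 0.2098.

30/143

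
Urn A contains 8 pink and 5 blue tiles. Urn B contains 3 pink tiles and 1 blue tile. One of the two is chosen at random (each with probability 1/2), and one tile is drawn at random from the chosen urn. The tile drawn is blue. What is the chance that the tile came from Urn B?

P(blue | Urn A) = 5/13; P(blue | Urn B) = 1/4.
P(blue) = 1/2·5/13 + 1/2·1/4 = 33/104.
By Bayes' rule, P(Urn B | blue) = 1/8 / 33/104 = 13/33 ≈ 0.3939.

13/33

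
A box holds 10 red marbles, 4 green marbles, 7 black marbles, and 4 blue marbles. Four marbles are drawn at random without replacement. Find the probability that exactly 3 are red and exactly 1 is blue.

48/1265

Unordered draws without replacement: count favorable combinations over C(25,4).
Favorable = C(10,3) · C(4,0) · C(7,0) · C(4,1) = 480; total = C(25,4) = 12650.
P = 480/12650 = 48/1265 ≈ 0.0379.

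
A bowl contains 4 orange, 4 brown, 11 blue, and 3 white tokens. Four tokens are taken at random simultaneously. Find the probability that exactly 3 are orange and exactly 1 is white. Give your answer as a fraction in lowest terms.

12/7315

Unordered draws without replacement: count favorable combinations over C(22,4).
Favorable = C(4,3) · C(4,0) · C(11,0) · C(3,1) = 12; total = C(22,4) = 7315.
P = 12/7315 = 12/7315 ≈ 0.0016.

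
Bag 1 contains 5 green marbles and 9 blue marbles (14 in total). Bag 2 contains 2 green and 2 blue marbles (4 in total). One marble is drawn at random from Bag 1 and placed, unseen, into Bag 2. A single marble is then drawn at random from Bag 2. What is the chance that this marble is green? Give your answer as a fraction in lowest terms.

33/70

Condition on how many of the transferred marbles are green (from Bag 1: 5 green of 14; then Bag 2 has 5 total).
  0 green: C(5,0)C(9,1)/C(14,1) = 9/14; then P = 2/5
  1 green: C(5,1)C(9,0)/C(14,1) = 5/14; then P = 3/5
P(green from Bag 2) = 33/70 ≈ 0.4714.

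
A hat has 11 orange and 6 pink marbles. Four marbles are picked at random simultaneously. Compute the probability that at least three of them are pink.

Sum the hypergeometric tail for j = 3,…,4 pink marbles.
Favorable = C(6,3)·C(11,1) + C(6,4)·C(11,0) = 235; total = C(17,4) = 2380.
P = 235/2380 = 47/476 ≈ 0.0987.

47/476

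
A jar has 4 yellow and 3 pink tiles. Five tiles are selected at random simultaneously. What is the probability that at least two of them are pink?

6/7

Sum the hypergeometric tail for j = 2,…,3 pink tiles.
Favorable = C(3,2)·C(4,3) + C(3,3)·C(4,2) = 18; total = C(7,5) = 21.
P = 18/21 = 6/7 ≈ 0.8571.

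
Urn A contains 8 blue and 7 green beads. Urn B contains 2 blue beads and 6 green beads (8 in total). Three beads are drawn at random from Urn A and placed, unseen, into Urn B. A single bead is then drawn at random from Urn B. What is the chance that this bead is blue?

18/55

Condition on how many of the transferred beads are blue (from Urn A: 8 blue of 15; then Urn B has 11 total).
  0 blue: C(8,0)C(7,3)/C(15,3) = 1/13; then P = 2/11
  1 blue: C(8,1)C(7,2)/C(15,3) = 24/65; then P = 3/11
  2 blue: C(8,2)C(7,1)/C(15,3) = 28/65; then P = 4/11
  3 blue: C(8,3)C(7,0)/C(15,3) = 8/65; then P = 5/11
P(blue from Urn B) = 18/55 ≈ 0.3273.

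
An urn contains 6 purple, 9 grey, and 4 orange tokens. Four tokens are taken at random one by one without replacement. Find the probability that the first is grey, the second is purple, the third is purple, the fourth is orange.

15/1292

Multiply the conditional probability of each draw in order, without replacement, so each draw removes one from its color and from the total.
P = (9/19) · (6/18) · (5/17) · (4/16) = 15/1292 ≈ 0.0116.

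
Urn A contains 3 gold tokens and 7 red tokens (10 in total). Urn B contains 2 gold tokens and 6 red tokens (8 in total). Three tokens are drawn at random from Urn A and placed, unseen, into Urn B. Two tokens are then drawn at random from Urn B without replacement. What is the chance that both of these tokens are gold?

Condition on how many of the transferred tokens are gold (from Urn A: 3 gold of 10; then Urn B has 11 total).
  0 gold: C(3,0)C(7,3)/C(10,3) = 7/24; then P = C(2,2)/C(11,2) = 1/55
  1 gold: C(3,1)C(7,2)/C(10,3) = 21/40; then P = C(3,2)/C(11,2) = 3/55
  2 gold: C(3,2)C(7,1)/C(10,3) = 7/40; then P = C(4,2)/C(11,2) = 6/55
  3 gold: C(3,3)C(7,0)/C(10,3) = 1/120; then P = C(5,2)/C(11,2) = 2/11
P(both gold) = 3/55 ≈ 0.0545.

3/55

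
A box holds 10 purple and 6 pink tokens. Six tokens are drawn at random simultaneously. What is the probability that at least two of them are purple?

Sum the hypergeometric tail for j = 2,…,6 purple tokens.
Favorable = C(10,2)·C(6,4) + C(10,3)·C(6,3) + C(10,4)·C(6,2) + C(10,5)·C(6,1) + C(10,6)·C(6,0) = 7947; total = C(16,6) = 8008.
P = 7947/8008 = 7947/8008 ≈ 0.9924.

7947/8008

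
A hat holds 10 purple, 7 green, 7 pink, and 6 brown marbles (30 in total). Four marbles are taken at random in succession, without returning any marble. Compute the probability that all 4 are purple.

Unordered draws without replacement: count favorable combinations over C(30,4).
Favorable = C(10,4) · C(7,0) · C(7,0) · C(6,0) = 210; total = C(30,4) = 27405.
P = 210/27405 = 2/261 ≈ 0.0077.

2/261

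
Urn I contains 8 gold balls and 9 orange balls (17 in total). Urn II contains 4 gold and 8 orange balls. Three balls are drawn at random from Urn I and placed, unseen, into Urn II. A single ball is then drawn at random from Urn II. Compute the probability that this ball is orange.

163/255

Condition on how many of the transferred balls are orange (from Urn I: 9 orange of 17; then Urn II has 15 total).
  0 orange: C(9,0)C(8,3)/C(17,3) = 7/85; then P = 8/15
  1 orange: C(9,1)C(8,2)/C(17,3) = 63/170; then P = 9/15
  2 orange: C(9,2)C(8,1)/C(17,3) = 36/85; then P = 10/15
  3 orange: C(9,3)C(8,0)/C(17,3) = 21/170; then P = 11/15
P(orange from Urn II) = 163/255 ≈ 0.6392.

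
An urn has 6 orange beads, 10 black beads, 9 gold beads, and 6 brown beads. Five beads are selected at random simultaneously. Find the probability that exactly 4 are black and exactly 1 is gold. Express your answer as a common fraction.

10/899

Unordered draws without replacement: count favorable combinations over C(31,5).
Favorable = C(6,0) · C(10,4) · C(9,1) · C(6,0) = 1890; total = C(31,5) = 169911.
P = 1890/169911 = 10/899 ≈ 0.0111.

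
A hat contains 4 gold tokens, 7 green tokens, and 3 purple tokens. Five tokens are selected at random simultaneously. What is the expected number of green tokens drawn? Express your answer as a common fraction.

By linearity of expectation, E[X] = Σ P(draw i is green); by symmetry each draw (even without replacement) has P(green) = 7/14.
E[X] = 5 · 7/14 = 5/2 ≈ 2.5000.

5/2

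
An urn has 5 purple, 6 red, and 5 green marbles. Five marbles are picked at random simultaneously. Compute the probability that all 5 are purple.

Unordered draws without replacement: count favorable combinations over C(16,5).
Favorable = C(5,5) · C(6,0) · C(5,0) = 1; total = C(16,5) = 4368.
P = 1/4368 = 1/4368 ≈ 0.0002.

1/4368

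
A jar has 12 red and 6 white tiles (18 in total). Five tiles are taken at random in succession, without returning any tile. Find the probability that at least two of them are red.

Sum the hypergeometric tail for j = 2,…,5 red tiles.
Favorable = C(12,2)·C(6,3) + C(12,3)·C(6,2) + C(12,4)·C(6,1) + C(12,5)·C(6,0) = 8382; total = C(18,5) = 8568.
P = 8382/8568 = 1397/1428 ≈ 0.9783.

1397/1428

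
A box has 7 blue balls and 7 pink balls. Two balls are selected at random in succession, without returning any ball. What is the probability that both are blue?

Unordered draws without replacement: count favorable combinations over C(14,2).
Favorable = C(7,2) · C(7,0) = 21; total = C(14,2) = 91.
P = 21/91 = 3/13 ≈ 0.2308.

3/13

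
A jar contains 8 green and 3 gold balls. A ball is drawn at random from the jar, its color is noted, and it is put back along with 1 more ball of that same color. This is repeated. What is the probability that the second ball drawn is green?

8/11

Condition on the first draw. If first is green (prob 8/11), second-green has prob (9)/(12); if not (prob 3/11), it has prob 8/(12).
P = (8/11)·(9/12) + (3/11)·(8/12) = 8/11 ≈ 0.7273.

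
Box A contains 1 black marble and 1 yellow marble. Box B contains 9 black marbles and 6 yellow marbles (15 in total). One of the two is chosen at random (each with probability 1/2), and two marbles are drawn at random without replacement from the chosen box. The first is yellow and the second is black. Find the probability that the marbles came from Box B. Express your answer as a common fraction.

18/53

P(E | Box A) = 1/2; P(E | Box B) = 9/35.
P(E) = 1/2·1/2 + 1/2·9/35 = 53/140.
By Bayes' rule, P(Box B | E) = 9/70 / 53/140 = 18/53 ≈ 0.3396.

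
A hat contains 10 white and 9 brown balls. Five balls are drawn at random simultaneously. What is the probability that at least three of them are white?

Sum the hypergeometric tail for j = 3,…,5 white balls.
Favorable = C(10,3)·C(9,2) + C(10,4)·C(9,1) + C(10,5)·C(9,0) = 6462; total = C(19,5) = 11628.
P = 6462/11628 = 359/646 ≈ 0.5557.

359/646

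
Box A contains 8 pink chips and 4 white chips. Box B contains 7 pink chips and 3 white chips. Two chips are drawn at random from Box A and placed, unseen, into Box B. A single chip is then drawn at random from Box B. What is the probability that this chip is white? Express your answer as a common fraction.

11/36

Condition on how many of the transferred chips are white (from Box A: 4 white of 12; then Box B has 12 total).
  0 white: C(4,0)C(8,2)/C(12,2) = 14/33; then P = 3/12
  1 white: C(4,1)C(8,1)/C(12,2) = 16/33; then P = 4/12
  2 white: C(4,2)C(8,0)/C(12,2) = 1/11; then P = 5/12
P(white from Box B) = 11/36 ≈ 0.3056.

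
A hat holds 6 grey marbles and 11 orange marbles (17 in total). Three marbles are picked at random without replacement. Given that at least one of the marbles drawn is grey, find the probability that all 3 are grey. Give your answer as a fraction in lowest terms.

P(all 3 grey) = C(6,3)/C(17,3) = 1/34; P(at least one grey) = 1 − C(11,3)/C(17,3) = 103/136.
Since 'all 3 grey' ⊆ 'at least one grey', P(all 3 | at least one) = 1/34 / 103/136 = 4/103 ≈ 0.0388.

4/103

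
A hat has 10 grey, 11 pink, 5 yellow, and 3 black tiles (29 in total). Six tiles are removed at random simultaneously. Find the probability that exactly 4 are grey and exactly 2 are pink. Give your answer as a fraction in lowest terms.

55/2262

Unordered draws without replacement: count favorable combinations over C(29,6).
Favorable = C(10,4) · C(11,2) · C(5,0) · C(3,0) = 11550; total = C(29,6) = 475020.
P = 11550/475020 = 55/2262 ≈ 0.0243.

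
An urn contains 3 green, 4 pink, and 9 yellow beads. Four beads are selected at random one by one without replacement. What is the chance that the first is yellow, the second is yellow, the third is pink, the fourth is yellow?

Multiply the conditional probability of each draw in order, without replacement, so each draw removes one from its color and from the total.
P = (9/16) · (8/15) · (4/14) · (7/13) = 3/65 ≈ 0.0462.

3/65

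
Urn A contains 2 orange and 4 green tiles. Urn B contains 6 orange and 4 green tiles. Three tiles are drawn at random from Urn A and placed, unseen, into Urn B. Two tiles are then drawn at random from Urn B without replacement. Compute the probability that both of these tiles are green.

Condition on how many of the transferred tiles are green (from Urn A: 4 green of 6; then Urn B has 13 total).
  1 green: C(4,1)C(2,2)/C(6,3) = 1/5; then P = C(5,2)/C(13,2) = 5/39
  2 green: C(4,2)C(2,1)/C(6,3) = 3/5; then P = C(6,2)/C(13,2) = 5/26
  3 green: C(4,3)C(2,0)/C(6,3) = 1/5; then P = C(7,2)/C(13,2) = 7/26
P(both green) = 38/195 ≈ 0.1949.

38/195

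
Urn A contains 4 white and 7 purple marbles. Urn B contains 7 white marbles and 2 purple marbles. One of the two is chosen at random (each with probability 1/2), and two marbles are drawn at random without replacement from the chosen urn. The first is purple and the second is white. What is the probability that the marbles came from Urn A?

72/127

P(E | Urn A) = 14/55; P(E | Urn B) = 7/36.
P(E) = 1/2·14/55 + 1/2·7/36 = 889/3960.
By Bayes' rule, P(Urn A | E) = 7/55 / 889/3960 = 72/127 ≈ 0.5669.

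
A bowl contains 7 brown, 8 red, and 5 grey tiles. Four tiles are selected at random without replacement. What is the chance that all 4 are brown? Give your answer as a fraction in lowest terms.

7/969

Unordered draws without replacement: count favorable combinations over C(20,4).
Favorable = C(7,4) · C(8,0) · C(5,0) = 35; total = C(20,4) = 4845.
P = 35/4845 = 7/969 ≈ 0.0072.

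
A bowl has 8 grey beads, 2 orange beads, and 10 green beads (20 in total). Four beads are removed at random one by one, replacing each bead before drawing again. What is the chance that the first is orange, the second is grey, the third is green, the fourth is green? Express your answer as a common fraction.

1/100

Multiply the conditional probability of each draw in order, with replacement (the composition resets each draw).
P = (2/20) · (8/20) · (10/20) · (10/20) = 1/100 ≈ 0.0100.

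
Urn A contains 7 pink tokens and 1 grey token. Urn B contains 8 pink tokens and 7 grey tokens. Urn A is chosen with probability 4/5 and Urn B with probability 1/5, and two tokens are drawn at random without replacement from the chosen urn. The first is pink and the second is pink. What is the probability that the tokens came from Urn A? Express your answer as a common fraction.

45/49

P(E | Urn A) = 3/4; P(E | Urn B) = 4/15.
P(E) = 4/5·3/4 + 1/5·4/15 = 49/75.
By Bayes' rule, P(Urn A | E) = 3/5 / 49/75 = 45/49 ≈ 0.9184.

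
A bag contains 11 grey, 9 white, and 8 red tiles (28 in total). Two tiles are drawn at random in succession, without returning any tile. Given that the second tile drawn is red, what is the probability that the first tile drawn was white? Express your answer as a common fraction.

P(first=white and the second tile drawn is red) = (9/28)·(8/27) = 2/21.
P(the second tile drawn is red) = Σ over first color = 22/189 + 2/21 + 2/27 = 2/7.
By Bayes, P(first=white | the second tile drawn is red) = 2/21 / 2/7 = 1/3 ≈ 0.3333.

1/3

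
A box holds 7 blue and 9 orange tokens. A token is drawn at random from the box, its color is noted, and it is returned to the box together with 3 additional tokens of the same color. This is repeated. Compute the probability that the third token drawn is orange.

Sum over the four possibilities for the first two draws (orange/not-orange each), tracking how the orange count and total change by +3 per draw.
P(third is orange) = 9/16 ≈ 0.5625. (In a Pólya urn every draw has the same marginal probability 9/16.)

9/16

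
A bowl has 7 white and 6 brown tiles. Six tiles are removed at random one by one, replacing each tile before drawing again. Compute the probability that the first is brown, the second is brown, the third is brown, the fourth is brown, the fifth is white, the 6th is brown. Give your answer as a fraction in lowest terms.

Multiply the conditional probability of each draw in order, with replacement (the composition resets each draw).
P = (6/13) · (6/13) · (6/13) · (6/13) · (7/13) · (6/13) = 54432/4826809 ≈ 0.0113.

54432/4826809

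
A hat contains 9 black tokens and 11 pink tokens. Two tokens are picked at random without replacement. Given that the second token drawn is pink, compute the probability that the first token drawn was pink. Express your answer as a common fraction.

10/19

P(first=pink and the second token drawn is pink) = (11/20)·(10/19) = 11/38.
P(the second token drawn is pink) = Σ over first color = 99/380 + 11/38 = 11/20.
By Bayes, P(first=pink | the second token drawn is pink) = 11/38 / 11/20 = 10/19 ≈ 0.5263.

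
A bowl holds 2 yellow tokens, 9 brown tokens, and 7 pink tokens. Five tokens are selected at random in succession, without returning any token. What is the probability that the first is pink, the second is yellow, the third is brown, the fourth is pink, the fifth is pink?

1/272

Multiply the conditional probability of each draw in order, without replacement, so each draw removes one from its color and from the total.
P = (7/18) · (2/17) · (9/16) · (6/15) · (5/14) = 1/272 ≈ 0.0037.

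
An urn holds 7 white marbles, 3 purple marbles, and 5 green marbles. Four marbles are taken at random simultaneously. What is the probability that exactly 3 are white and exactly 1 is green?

5/39

Unordered draws without replacement: count favorable combinations over C(15,4).
Favorable = C(7,3) · C(3,0) · C(5,1) = 175; total = C(15,4) = 1365.
P = 175/1365 = 5/39 ≈ 0.1282.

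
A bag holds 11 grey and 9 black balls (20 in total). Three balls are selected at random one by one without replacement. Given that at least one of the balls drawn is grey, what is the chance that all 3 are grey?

5/32

P(all 3 grey) = C(11,3)/C(20,3) = 11/76; P(at least one grey) = 1 − C(9,3)/C(20,3) = 88/95.
Since 'all 3 grey' ⊆ 'at least one grey', P(all 3 | at least one) = 11/76 / 88/95 = 5/32 ≈ 0.1562.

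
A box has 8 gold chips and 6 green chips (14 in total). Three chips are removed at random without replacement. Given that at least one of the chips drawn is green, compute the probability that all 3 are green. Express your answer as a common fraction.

5/77

P(all 3 green) = C(6,3)/C(14,3) = 5/91; P(at least one green) = 1 − C(8,3)/C(14,3) = 11/13.
Since 'all 3 green' ⊆ 'at least one green', P(all 3 | at least one) = 5/91 / 11/13 = 5/77 ≈ 0.0649.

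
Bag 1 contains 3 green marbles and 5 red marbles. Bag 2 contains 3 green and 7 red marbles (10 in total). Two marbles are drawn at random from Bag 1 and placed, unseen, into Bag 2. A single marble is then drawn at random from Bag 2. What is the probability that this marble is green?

Condition on how many of the transferred marbles are green (from Bag 1: 3 green of 8; then Bag 2 has 12 total).
  0 green: C(3,0)C(5,2)/C(8,2) = 5/14; then P = 3/12
  1 green: C(3,1)C(5,1)/C(8,2) = 15/28; then P = 4/12
  2 green: C(3,2)C(5,0)/C(8,2) = 3/28; then P = 5/12
P(green from Bag 2) = 5/16 ≈ 0.3125.

5/16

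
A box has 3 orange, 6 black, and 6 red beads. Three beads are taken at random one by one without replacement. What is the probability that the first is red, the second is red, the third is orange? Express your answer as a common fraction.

3/91

Multiply the conditional probability of each draw in order, without replacement, so each draw removes one from its color and from the total.
P = (6/15) · (5/14) · (3/13) = 3/91 ≈ 0.0330.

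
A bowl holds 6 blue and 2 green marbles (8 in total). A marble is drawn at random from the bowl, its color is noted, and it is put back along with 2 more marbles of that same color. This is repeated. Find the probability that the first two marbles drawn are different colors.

3/10

Either green then blue, or blue then green; after the first draw the total is 10.
P = (2/8)·(6/10) + (6/8)·(2/10) = 3/10 ≈ 0.3000.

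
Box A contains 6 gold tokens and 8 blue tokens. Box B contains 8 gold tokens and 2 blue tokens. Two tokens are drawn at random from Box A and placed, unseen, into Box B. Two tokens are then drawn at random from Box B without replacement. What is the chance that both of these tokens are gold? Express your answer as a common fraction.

3187/6006

Condition on how many of the transferred tokens are gold (from Box A: 6 gold of 14; then Box B has 12 total).
  0 gold: C(6,0)C(8,2)/C(14,2) = 4/13; then P = C(8,2)/C(12,2) = 14/33
  1 gold: C(6,1)C(8,1)/C(14,2) = 48/91; then P = C(9,2)/C(12,2) = 6/11
  2 gold: C(6,2)C(8,0)/C(14,2) = 15/91; then P = C(10,2)/C(12,2) = 15/22
P(both gold) = 3187/6006 ≈ 0.5306.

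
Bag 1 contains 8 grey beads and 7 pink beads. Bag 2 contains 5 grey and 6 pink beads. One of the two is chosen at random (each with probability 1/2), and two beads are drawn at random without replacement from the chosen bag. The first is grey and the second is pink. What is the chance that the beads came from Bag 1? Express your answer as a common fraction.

P(E | Bag 1) = 4/15; P(E | Bag 2) = 3/11.
P(E) = 1/2·4/15 + 1/2·3/11 = 89/330.
By Bayes' rule, P(Bag 1 | E) = 2/15 / 89/330 = 44/89 ≈ 0.4944.

44/89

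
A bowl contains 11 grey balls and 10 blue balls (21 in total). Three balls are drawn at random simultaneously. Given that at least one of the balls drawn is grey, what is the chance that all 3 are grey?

3/22

P(all 3 grey) = C(11,3)/C(21,3) = 33/266; P(at least one grey) = 1 − C(10,3)/C(21,3) = 121/133.
Since 'all 3 grey' ⊆ 'at least one grey', P(all 3 | at least one) = 33/266 / 121/133 = 3/22 ≈ 0.1364.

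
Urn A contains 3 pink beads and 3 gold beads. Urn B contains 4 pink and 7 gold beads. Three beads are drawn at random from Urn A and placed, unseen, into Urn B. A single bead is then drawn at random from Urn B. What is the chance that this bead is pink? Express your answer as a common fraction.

Condition on how many of the transferred beads are pink (from Urn A: 3 pink of 6; then Urn B has 14 total).
  0 pink: C(3,0)C(3,3)/C(6,3) = 1/20; then P = 4/14
  1 pink: C(3,1)C(3,2)/C(6,3) = 9/20; then P = 5/14
  2 pink: C(3,2)C(3,1)/C(6,3) = 9/20; then P = 6/14
  3 pink: C(3,3)C(3,0)/C(6,3) = 1/20; then P = 7/14
P(pink from Urn B) = 11/28 ≈ 0.3929.

11/28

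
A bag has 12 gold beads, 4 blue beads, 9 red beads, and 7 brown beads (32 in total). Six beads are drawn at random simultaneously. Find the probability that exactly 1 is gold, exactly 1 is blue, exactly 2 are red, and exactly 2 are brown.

Unordered draws without replacement: count favorable combinations over C(32,6).
Favorable = C(12,1) · C(4,1) · C(9,2) · C(7,2) = 36288; total = C(32,6) = 906192.
P = 36288/906192 = 36/899 ≈ 0.0400.

36/899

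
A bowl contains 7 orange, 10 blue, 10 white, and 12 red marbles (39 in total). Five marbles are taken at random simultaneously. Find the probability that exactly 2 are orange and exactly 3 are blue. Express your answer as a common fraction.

Unordered draws without replacement: count favorable combinations over C(39,5).
Favorable = C(7,2) · C(10,3) · C(10,0) · C(12,0) = 2520; total = C(39,5) = 575757.
P = 2520/575757 = 40/9139 ≈ 0.0044.

40/9139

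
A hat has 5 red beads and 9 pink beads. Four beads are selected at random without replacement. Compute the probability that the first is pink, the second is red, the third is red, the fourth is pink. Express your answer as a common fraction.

60/1001

Multiply the conditional probability of each draw in order, without replacement, so each draw removes one from its color and from the total.
P = (9/14) · (5/13) · (4/12) · (8/11) = 60/1001 ≈ 0.0599.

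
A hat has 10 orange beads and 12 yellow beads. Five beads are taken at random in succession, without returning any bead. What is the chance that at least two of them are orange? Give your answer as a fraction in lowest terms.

Sum the hypergeometric tail for j = 2,…,5 orange beads.
Favorable = C(10,2)·C(12,3) + C(10,3)·C(12,2) + C(10,4)·C(12,1) + C(10,5)·C(12,0) = 20592; total = C(22,5) = 26334.
P = 20592/26334 = 104/133 ≈ 0.7820.

104/133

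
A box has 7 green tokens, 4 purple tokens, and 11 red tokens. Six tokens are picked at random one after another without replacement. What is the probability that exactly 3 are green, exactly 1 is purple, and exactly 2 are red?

100/969

Unordered draws without replacement: count favorable combinations over C(22,6).
Favorable = C(7,3) · C(4,1) · C(11,2) = 7700; total = C(22,6) = 74613.
P = 7700/74613 = 100/969 ≈ 0.1032.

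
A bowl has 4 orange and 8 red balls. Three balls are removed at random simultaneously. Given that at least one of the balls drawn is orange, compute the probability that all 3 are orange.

P(all 3 orange) = C(4,3)/C(12,3) = 1/55; P(at least one orange) = 1 − C(8,3)/C(12,3) = 41/55.
Since 'all 3 orange' ⊆ 'at least one orange', P(all 3 | at least one) = 1/55 / 41/55 = 1/41 ≈ 0.0244.

1/41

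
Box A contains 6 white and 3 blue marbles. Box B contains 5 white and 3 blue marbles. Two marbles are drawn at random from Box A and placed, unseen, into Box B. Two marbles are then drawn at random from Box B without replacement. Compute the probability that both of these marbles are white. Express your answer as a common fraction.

Condition on how many of the transferred marbles are white (from Box A: 6 white of 9; then Box B has 10 total).
  0 white: C(6,0)C(3,2)/C(9,2) = 1/12; then P = C(5,2)/C(10,2) = 2/9
  1 white: C(6,1)C(3,1)/C(9,2) = 1/2; then P = C(6,2)/C(10,2) = 1/3
  2 white: C(6,2)C(3,0)/C(9,2) = 5/12; then P = C(7,2)/C(10,2) = 7/15
P(both white) = 41/108 ≈ 0.3796.

41/108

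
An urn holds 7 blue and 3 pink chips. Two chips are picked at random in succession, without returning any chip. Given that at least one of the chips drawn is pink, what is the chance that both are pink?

P(both pink) = C(3,2)/C(10,2) = 1/15; P(at least one pink) = 1 − C(7,2)/C(10,2) = 8/15.
Since 'both pink' ⊆ 'at least one pink', P(both | at least one) = 1/15 / 8/15 = 1/8 ≈ 0.1250.

1/8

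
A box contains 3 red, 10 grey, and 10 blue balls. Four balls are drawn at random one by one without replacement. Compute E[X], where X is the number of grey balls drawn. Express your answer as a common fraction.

40/23

By linearity of expectation, E[X] = Σ P(draw i is grey); by symmetry each draw (even without replacement) has P(grey) = 10/23.
E[X] = 4 · 10/23 = 40/23 ≈ 1.7391.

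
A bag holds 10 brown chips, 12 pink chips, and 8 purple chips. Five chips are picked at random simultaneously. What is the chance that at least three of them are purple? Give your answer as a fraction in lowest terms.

346/3393

Sum the hypergeometric tail for j = 3,…,5 purple chips.
Favorable = C(8,3)·C(22,2) + C(8,4)·C(22,1) + C(8,5)·C(22,0) = 14532; total = C(30,5) = 142506.
P = 14532/142506 = 346/3393 ≈ 0.1020.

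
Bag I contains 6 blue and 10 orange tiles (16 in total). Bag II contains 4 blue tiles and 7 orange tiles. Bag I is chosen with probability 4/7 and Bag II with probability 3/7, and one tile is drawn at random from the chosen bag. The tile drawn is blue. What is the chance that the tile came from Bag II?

8/19

P(blue | Bag I) = 3/8; P(blue | Bag II) = 4/11.
P(blue) = 4/7·3/8 + 3/7·4/11 = 57/154.
By Bayes' rule, P(Bag II | blue) = 12/77 / 57/154 = 8/19 ≈ 0.4211.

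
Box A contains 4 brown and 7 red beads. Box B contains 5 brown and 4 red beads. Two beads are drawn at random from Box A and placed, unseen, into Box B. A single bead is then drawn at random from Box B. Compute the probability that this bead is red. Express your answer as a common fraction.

Condition on how many of the transferred beads are red (from Box A: 7 red of 11; then Box B has 11 total).
  0 red: C(7,0)C(4,2)/C(11,2) = 6/55; then P = 4/11
  1 red: C(7,1)C(4,1)/C(11,2) = 28/55; then P = 5/11
  2 red: C(7,2)C(4,0)/C(11,2) = 21/55; then P = 6/11
P(red from Box B) = 58/121 ≈ 0.4793.

58/121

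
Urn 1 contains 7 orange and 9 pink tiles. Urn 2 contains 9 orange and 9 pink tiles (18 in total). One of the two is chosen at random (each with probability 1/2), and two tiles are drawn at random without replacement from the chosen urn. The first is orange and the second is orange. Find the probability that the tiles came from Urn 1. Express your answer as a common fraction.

P(E | Urn 1) = 7/40; P(E | Urn 2) = 4/17.
P(E) = 1/2·7/40 + 1/2·4/17 = 279/1360.
By Bayes' rule, P(Urn 1 | E) = 7/80 / 279/1360 = 119/279 ≈ 0.4265.

119/279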